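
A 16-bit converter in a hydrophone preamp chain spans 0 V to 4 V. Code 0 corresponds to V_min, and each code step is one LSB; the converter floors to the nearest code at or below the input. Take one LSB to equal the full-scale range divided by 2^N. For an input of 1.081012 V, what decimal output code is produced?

17711

Full-scale range = 4 V. LSB = 4 V / 2^16 ≈ 61.04 µV.
V_in − V_min = 1.081012 − (0) = 1.081012 V.
Divide by LSB: 1.081012 × 65536/4 = 17711.3006.
Truncating gives code 17711.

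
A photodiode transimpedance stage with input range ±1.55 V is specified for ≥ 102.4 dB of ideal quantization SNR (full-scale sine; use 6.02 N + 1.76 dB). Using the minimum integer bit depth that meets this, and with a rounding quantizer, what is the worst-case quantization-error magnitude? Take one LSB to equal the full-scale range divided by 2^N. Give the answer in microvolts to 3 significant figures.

The full-scale span is 1.55 − (-1.55) = 3.1 V.
6.02 N + 1.76 ≥ 102.4 gives N ≥ 16.718, so the minimum integer is 17.
One LSB is 3.1 V / 131072 = 23.651 µV.
|e|_max = LSB/2 = 11.8 µV.

11.8 µV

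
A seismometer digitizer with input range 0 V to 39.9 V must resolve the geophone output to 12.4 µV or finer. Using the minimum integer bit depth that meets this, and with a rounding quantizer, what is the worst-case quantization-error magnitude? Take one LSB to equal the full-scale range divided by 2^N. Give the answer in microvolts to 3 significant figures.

4.76 µV

V_FS = 39.9 V.
39.9 V / 12.4 µV = 3.218e6. Since 2^21 = 2097152 and 2^22 = 4194304, N = 22.
LSB = 39.9 V / 2^22 = 9.5129 µV.
Max error for round-to-nearest is LSB/2 = 4.76 µV.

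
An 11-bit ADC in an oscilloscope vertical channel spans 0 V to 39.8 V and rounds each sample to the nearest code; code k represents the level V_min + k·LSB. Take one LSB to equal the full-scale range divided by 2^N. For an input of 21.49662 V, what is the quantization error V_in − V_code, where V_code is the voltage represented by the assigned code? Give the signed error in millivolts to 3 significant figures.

Span = 39.8 V. LSB = 39.8 V / 2^11 ≈ 19.43 mV.
Position in LSBs: (21.49662 − (0)) × 2048/39.8 = 1106.1577; rounding gives k = 1106.
V_code = V_min + k × range/2^11 = 0 + 1106 × 39.8/2048 = 21.49355469 V.
V_in − V_code = 21.49662 − (21.49355469) = +3.07 mV.

+3.07 mV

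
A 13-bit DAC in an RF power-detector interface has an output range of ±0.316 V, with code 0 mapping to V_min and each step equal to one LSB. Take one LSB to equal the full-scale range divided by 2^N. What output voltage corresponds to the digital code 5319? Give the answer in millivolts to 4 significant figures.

Range = 0.316 − (-0.316) = 0.632 V. LSB = 0.632 V / 2^13.
Output = V_min + (5319/8192) × range = -0.316 + 0.649292 × 0.632 V
      = -0.316 V + 0.410353 V = 0.0943525 V.

94.35 mV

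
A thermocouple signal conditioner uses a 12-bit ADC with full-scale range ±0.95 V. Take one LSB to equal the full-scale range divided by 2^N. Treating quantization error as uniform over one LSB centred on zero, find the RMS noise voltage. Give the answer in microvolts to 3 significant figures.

Span: 0.95 V − (-0.95 V) = 1.9 V.
LSB = 1.9 V / 2^12 = 463.87 µV.
RMS of a uniform error over width LSB is LSB/√12 = 134 µV.

134 µV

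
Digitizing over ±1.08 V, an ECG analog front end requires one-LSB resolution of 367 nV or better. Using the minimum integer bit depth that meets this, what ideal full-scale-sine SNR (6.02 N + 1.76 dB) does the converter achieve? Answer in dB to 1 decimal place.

Span: 1.08 V − (-1.08 V) = 2.16 V.
Need 2^N ≥ 2.16 V / 367 nV = 5.886e6 → N_min = 23.
Ideal SNR at N = 23: 6.02·23 + 1.76 = 140.2 dB.

140.2 dB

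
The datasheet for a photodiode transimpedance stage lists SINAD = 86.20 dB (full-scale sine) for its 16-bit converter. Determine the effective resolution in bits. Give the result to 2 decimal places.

14.03 bits

(86.20 − 1.76) / 6.02 = 84.44/6.02 = 14.0266 effective bits.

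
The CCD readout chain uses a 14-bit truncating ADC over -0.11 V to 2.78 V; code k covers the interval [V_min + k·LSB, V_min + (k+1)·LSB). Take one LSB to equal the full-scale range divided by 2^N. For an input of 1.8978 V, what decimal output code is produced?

Span: 2.78 V − (-0.11 V) = 2.89 V. LSB = 2.89 V / 2^14 ≈ 176.4 µV.
(V_in − V_min) × 2^14/range = (1.8978 − (-0.11)) × 16384/2.89 = 11382.628.
Floor → code = 11382.

11382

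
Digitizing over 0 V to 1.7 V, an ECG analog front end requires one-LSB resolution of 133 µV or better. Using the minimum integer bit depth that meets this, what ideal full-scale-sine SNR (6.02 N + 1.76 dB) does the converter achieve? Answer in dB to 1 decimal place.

86.0 dB

Range is 1.7 V.
1.7 V / 133 µV = 12780. Since 2^13 = 8192 and 2^14 = 16384, N = 14.
6.02(14) + 1.76 = 86.04 dB.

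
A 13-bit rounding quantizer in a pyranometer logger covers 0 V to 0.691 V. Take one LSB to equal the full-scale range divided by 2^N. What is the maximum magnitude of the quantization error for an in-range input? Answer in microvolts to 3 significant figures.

Range is 0.691 V.
One LSB is 0.691 V / 8192 = 84.351 µV.
|e|_max = LSB/2 = 42.2 µV.

42.2 µV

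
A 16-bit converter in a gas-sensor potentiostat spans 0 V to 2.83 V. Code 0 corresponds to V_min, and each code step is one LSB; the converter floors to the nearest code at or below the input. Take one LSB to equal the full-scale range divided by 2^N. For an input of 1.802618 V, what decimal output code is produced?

V_FS = 2.83 V. LSB = 2.83 V / 2^16 ≈ 43.18 µV.
code = ⌊(V_in − V_min)/LSB⌋ = ⌊(V_in − V_min) × 2^16 / range⌋
     = ⌊(1.802618 − (0)) × 65536 / 2.83⌋ = ⌊1.802618 × 65536/2.83⌋
     = ⌊41744.302⌋ = 41744.

41744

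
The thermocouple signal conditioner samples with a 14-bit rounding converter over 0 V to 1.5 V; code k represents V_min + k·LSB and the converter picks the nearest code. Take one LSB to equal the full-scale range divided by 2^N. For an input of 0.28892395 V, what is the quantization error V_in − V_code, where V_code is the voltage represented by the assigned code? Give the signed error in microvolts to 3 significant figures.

−16.5 µV

V_FS = 1.5 V. LSB = 1.5 V / 2^14 ≈ 91.55 µV.
(0.28892395 − (0)) / LSB = 0.28892395 × 16384/1.5 = 3155.8200. Nearest integer: k = 3156.
Reconstructed level: 0 + 3156 × 1.5/16384 V = 0.28894042969 V.
V_in − V_code = 0.28892395 − (0.28894042969) = −16.5 µV.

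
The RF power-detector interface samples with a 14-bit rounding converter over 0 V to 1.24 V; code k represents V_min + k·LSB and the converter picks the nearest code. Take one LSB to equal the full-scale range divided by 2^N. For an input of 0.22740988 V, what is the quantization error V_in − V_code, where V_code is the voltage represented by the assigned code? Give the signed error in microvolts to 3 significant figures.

−19.3 µV

Full-scale range = 1.24 V. LSB = 1.24 V / 2^14 ≈ 75.68 µV.
Position in LSBs: (0.22740988 − (0)) × 16384/1.24 = 3004.7447; rounding gives k = 3005.
V_code = V_min + k × range/2^14 = 0 + 3005 × 1.24/16384 = 0.22742919922 V.
V_in − V_code = 0.22740988 − (0.22742919922) = −19.3 µV.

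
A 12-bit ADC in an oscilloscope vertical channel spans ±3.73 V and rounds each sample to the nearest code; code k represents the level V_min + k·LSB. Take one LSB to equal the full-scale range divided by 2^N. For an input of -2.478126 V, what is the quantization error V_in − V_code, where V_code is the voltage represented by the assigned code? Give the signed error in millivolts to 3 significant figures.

+0.648 mV

The full-scale span is 3.73 − (-3.73) = 7.46 V. LSB = 7.46 V / 2^12 ≈ 1.821 mV.
(-2.478126 − (-3.73)) / LSB = 1.251874 × 4096/7.46 = 687.3560. Nearest integer: k = 687.
Reconstructed level: -3.73 + 687 × 7.46/4096 V = -2.478774414 V.
Error = V_in − V_code = -2.478126 − (-2.478774414) = +0.648 mV.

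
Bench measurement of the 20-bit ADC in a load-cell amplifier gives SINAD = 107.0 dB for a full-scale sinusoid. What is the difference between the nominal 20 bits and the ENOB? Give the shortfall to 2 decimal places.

2.52 bits

Effective bits = (107.0 − 1.76)/6.02 = 17.4817.
Lost resolution: 20 − 17.4817 = 2.5183 bits.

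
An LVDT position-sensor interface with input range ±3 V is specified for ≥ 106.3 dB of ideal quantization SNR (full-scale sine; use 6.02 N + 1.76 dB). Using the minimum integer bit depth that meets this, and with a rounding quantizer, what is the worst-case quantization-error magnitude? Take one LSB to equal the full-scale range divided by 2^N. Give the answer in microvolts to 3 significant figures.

11.4 µV

Full-scale range = 3 V − (-3 V) = 6 V.
6.02 N + 1.76 ≥ 106.3 gives N ≥ 17.365, so the minimum integer is 18.
One LSB is 6 V / 262144 = 22.888 µV.
Max error for round-to-nearest is LSB/2 = 11.4 µV.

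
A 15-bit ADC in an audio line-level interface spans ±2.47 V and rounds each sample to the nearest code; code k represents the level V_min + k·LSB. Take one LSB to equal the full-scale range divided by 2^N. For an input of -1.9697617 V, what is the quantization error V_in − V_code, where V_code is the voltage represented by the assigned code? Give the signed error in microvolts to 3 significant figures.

+27.1 µV

Range = 2.47 − (-2.47) = 4.94 V. LSB = 4.94 V / 2^15 ≈ 150.8 µV.
Position in LSBs: (-1.9697617 − (-2.47)) × 32768/4.94 = 3318.1799; rounding gives k = 3318.
V_code = -2.47 + (3318/32768) × 4.94 = -1.9697888184 V.
e = -1.9697617 − (-1.9697888184) = +27.1 µV.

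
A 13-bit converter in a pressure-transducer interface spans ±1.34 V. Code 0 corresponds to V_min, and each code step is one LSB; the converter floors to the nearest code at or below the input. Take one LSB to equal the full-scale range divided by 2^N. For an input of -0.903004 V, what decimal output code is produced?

Range = 1.34 − (-1.34) = 2.68 V. LSB = 2.68 V / 2^13 ≈ 327.1 µV.
code = ⌊(V_in − V_min)/LSB⌋ = ⌊(V_in − V_min) × 2^13 / range⌋
     = ⌊(-0.903004 − (-1.34)) × 8192 / 2.68⌋ = ⌊0.436996 × 8192/2.68⌋
     = ⌊1335.773⌋ = 1335.

1335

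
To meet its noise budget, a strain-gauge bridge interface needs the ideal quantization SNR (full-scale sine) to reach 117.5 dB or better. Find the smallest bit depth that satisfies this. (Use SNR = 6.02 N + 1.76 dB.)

20 bits

Solving 6.02 N ≥ 117.5 − 1.76: N ≥ 19.226. Round up → N = 20.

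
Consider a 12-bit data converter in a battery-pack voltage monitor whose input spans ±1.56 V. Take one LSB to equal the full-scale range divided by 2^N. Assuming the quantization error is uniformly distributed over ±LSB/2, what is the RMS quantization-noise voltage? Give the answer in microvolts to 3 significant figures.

The full-scale span is 1.56 − (-1.56) = 3.12 V.
LSB = 3.12 V / 2^12 = 0.76172 mV.
V_rms = LSB/√12 = 0.76172 mV / √12 = 220 µV.

220 µV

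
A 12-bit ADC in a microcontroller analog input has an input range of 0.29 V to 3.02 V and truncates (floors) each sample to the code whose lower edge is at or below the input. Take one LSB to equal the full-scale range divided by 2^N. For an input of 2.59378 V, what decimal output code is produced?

Span: 3.02 V − (0.29 V) = 2.73 V. LSB = 2.73 V / 2^12 ≈ 0.6665 mV.
code = ⌊(V_in − V_min)/LSB⌋ = ⌊(V_in − V_min) × 2^12 / range⌋
     = ⌊(2.59378 − (0.29)) × 4096 / 2.73⌋ = ⌊2.30378 × 4096/2.73⌋
     = ⌊3456.514⌋ = 3456.

3456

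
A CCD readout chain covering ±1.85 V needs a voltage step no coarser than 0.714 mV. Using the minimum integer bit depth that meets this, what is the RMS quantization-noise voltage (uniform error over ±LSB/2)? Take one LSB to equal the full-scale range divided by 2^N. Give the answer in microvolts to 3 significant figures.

The full-scale span is 1.85 − (-1.85) = 3.7 V.
Levels needed ≥ 3.7/0.714 mV = 5182. 2^13 = 8192 suffices, so N_min = 13.
LSB = 3.7 V / 2^13 = 451.66 µV.
V_rms = LSB/√12 = 130 µV.

130 µV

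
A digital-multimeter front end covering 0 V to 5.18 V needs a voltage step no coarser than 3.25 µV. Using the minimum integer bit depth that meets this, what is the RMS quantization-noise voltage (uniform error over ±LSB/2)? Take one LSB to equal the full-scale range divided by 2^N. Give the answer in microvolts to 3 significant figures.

0.713 µV

V_FS = 5.18 V.
Need 2^N ≥ 5.18 V / 3.25 µV = 1.594e6 → N_min = 21.
LSB = 5.18 V / 2^21 = 2.4700 µV.
V_rms = LSB/√12 = 0.713 µV.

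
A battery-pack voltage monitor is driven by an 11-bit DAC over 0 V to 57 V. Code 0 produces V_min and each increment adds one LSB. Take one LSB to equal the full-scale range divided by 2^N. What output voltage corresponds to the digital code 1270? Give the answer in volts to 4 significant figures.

35.35 V

Span = 57 V. LSB = 57 V / 2^11.
Output = V_min + (1270/2048) × range = 0 + 0.620117 × 57 V
      = 0 + 35.3467 = 35.3467 V.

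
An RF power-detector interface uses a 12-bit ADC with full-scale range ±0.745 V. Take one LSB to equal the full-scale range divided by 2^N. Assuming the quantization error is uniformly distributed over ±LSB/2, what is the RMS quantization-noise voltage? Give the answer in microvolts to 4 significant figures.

Range = 0.745 − (-0.745) = 1.49 V.
LSB = 1.49 V / 2^12 = 363.770 µV.
σ_q = LSB/√12 = 363.770 µV/3.4641 = 105.0 µV.

105.0 µV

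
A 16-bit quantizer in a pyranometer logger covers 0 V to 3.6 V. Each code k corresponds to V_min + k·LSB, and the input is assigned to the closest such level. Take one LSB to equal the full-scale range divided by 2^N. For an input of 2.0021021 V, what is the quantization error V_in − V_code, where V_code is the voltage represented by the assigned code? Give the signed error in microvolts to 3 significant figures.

+8.59 µV

V_FS = 3.6 V. LSB = 3.6 V / 2^16 ≈ 54.93 µV.
(V_in − V_min)/LSB = (2.0021021 − (0)) × 65536/3.6 = 36447.1565 → nearest code k = 36447.
Reconstructed level: 0 + 36447 × 3.6/65536 V = 2.0020935059 V.
e = 2.0021021 − (2.0020935059) = +8.59 µV.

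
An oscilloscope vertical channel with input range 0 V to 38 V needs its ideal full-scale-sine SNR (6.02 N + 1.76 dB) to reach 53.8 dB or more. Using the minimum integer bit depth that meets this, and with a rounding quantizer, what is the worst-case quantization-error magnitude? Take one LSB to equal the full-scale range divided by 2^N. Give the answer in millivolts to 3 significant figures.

37.1 mV

Range is 38 V.
Solving 6.02 N ≥ 53.8 − 1.76: N ≥ 8.645. Round up → N = 9.
LSB = 38 V / 2^9 = 74.219 mV.
Half an LSB is 37.1 mV.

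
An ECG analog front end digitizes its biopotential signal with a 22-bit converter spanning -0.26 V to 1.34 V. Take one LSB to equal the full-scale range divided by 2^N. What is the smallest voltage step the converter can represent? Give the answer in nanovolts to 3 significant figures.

381 nV

Range = 1.34 − (-0.26) = 1.6 V.
Number of codes = 2^22 = 4194304.
LSB = 1.6 V ÷ 2^22 = 1.6/4194304 V = 381 nV.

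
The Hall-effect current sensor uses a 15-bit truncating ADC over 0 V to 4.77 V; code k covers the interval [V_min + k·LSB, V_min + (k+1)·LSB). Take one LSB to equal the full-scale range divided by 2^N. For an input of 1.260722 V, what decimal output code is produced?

8660

V_FS = 4.77 V. LSB = 4.77 V / 2^15 ≈ 145.6 µV.
(V_in − V_min) × 2^15/range = (1.260722 − (0)) × 32768/4.77 = 8660.658.
Floor → code = 8660.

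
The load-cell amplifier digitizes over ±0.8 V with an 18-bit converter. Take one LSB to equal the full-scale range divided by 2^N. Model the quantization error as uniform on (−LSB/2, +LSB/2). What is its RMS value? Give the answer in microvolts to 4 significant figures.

Range = 0.8 − (-0.8) = 1.6 V.
LSB = 1.6 V ÷ 2^18 = 1.6/262144 V = 6.10352 µV.
For a uniform distribution on [−LSB/2, +LSB/2], V_rms = LSB/√12 = 6.10352 µV/3.4641 = 1.762 µV.

1.762 µV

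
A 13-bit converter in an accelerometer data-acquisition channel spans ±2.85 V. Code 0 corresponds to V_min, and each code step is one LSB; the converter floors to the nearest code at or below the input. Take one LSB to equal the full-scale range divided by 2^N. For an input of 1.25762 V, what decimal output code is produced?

Span: 2.85 V − (-2.85 V) = 5.7 V. LSB = 5.7 V / 2^13 ≈ 0.6958 mV.
(V_in − V_min) × 2^13/range = (1.25762 − (-2.85)) × 8192/5.7 = 5903.443.
Floor → code = 5903.

5903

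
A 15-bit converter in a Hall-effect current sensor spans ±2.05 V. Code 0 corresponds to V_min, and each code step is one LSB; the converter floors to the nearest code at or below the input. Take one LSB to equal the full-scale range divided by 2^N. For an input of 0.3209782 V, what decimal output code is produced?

The full-scale span is 2.05 − (-2.05) = 4.1 V. LSB = 4.1 V / 2^15 ≈ 125.1 µV.
code = ⌊(V_in − V_min)/LSB⌋ = ⌊(V_in − V_min) × 2^15 / range⌋
     = ⌊(0.3209782 − (-2.05)) × 32768 / 4.1⌋ = ⌊2.3709782 × 32768/4.1⌋
     = ⌊18949.320⌋ = 18949.

18949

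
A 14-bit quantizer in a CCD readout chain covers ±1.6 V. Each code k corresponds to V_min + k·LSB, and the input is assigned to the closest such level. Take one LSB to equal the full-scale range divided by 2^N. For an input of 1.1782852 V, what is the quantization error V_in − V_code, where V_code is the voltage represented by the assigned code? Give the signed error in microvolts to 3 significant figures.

The full-scale span is 1.6 − (-1.6) = 3.2 V. LSB = 3.2 V / 2^14 ≈ 195.3 µV.
(V_in − V_min)/LSB = (1.1782852 − (-1.6)) × 16384/3.2 = 14224.8202 → nearest code k = 14225.
V_code = -1.6 + (14225/16384) × 3.2 = 1.1783203125 V.
Error = V_in − V_code = 1.1782852 − (1.1783203125) = −35.1 µV.

−35.1 µV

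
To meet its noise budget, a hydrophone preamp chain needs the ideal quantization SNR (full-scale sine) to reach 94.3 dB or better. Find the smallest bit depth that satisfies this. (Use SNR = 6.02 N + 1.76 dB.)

16 bits

N ≥ (94.3 − 1.76)/6.02 = 15.372 → N_min = 16.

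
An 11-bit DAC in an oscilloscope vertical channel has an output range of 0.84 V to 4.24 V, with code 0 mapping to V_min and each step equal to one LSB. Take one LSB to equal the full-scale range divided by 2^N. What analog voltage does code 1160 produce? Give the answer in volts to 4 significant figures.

The full-scale span is 4.24 − (0.84) = 3.4 V. LSB = 3.4 V / 2^11.
Output = V_min + (1160/2048) × range = 0.84 + 0.566406 × 3.4 V
      = 0.84 V + 1.92578 V = 2.76578 V.

2.766 V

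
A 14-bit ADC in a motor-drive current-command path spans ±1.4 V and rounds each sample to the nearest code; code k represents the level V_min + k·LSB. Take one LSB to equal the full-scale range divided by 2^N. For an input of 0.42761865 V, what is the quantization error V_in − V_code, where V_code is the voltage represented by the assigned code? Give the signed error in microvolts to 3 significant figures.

+30.8 µV

Range = 1.4 − (-1.4) = 2.8 V. LSB = 2.8 V / 2^14 ≈ 170.9 µV.
Position in LSBs: (0.42761865 − (-1.4)) × 16384/2.8 = 10694.1800; rounding gives k = 10694.
V_code = V_min + k × range/2^14 = -1.4 + 10694 × 2.8/16384 = 0.42758789063 V.
Error = V_in − V_code = 0.42761865 − (0.42758789063) = +30.8 µV.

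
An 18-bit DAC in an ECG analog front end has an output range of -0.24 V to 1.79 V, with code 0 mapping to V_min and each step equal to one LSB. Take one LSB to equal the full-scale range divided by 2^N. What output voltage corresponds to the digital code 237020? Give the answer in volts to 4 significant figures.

Span: 1.79 V − (-0.24 V) = 2.03 V. LSB = 2.03 V / 2^18.
Output = V_min + (237020/262144) × range = -0.24 + 0.904160 × 2.03 V
      = -0.24 + 1.83544 = 1.59544 V.

1.595 V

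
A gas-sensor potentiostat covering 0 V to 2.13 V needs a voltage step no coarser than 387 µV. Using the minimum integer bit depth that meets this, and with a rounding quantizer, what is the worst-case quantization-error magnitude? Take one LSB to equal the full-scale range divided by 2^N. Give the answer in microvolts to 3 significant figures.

Full-scale range = 2.13 V.
Need 2^N ≥ 2.13 V / 387 µV = 5504 → N_min = 13.
One LSB is 2.13 V / 8192 = 260.01 µV.
Max error for round-to-nearest is LSB/2 = 130 µV.

130 µV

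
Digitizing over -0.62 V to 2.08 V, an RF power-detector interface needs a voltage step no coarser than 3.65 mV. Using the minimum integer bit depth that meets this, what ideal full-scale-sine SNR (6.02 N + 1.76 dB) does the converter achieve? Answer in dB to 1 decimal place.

62.0 dB

The full-scale span is 2.08 − (-0.62) = 2.7 V.
Required number of levels: 2.7/3.65 mV = 739.73; smallest N with 2^N ≥ that is 10.
6.02(10) + 1.76 = 61.96 dB.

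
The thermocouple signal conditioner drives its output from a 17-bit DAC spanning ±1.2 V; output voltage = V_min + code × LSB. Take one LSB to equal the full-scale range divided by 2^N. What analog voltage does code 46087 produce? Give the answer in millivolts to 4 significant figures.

Full-scale range = 1.2 V − (-1.2 V) = 2.4 V. LSB = 2.4 V / 2^17.
V_out = -1.2 + 46087 × (2.4/131072) V
      = -1.2 V + 0.843878 V = -0.356122 V.

-356.1 mV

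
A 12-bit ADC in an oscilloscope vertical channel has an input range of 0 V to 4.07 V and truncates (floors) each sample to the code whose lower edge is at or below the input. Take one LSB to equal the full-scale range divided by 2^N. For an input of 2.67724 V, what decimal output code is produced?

Full-scale range = 4.07 V. LSB = 4.07 V / 2^12 ≈ 0.9937 mV.
V_in − V_min = 2.67724 − (0) = 2.67724 V.
Divide by LSB: 2.67724 × 4096/4.07 = 2694.3428.
Truncating gives code 2694.

2694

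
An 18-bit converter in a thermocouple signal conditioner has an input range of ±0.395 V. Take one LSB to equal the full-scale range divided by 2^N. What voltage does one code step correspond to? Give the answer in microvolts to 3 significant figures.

Span: 0.395 V − (-0.395 V) = 0.79 V.
2^18 = 262144 levels.
One LSB is 0.79 V / 262144 = 3.01 µV.

3.01 µV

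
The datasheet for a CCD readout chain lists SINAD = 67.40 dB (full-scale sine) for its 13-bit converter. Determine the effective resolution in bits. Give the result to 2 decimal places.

ENOB = (SINAD − 1.76) / 6.02 = (67.40 − 1.76) / 6.02 = 65.64 / 6.02 = 10.9037.

10.90 bits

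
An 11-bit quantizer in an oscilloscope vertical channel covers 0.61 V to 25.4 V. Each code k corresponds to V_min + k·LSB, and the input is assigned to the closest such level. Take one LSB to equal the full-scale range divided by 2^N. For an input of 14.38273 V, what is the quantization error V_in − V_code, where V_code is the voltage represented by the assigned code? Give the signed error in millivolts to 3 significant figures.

Span: 25.4 V − (0.61 V) = 24.79 V. LSB = 24.79 V / 2^11 ≈ 12.10 mV.
(V_in − V_min)/LSB = (14.38273 − (0.61)) × 2048/24.79 = 1137.8197 → nearest code k = 1138.
V_code = V_min + k × range/2^11 = 0.61 + 1138 × 24.79/2048 = 14.38491211 V.
e = 14.38273 − (14.38491211) = −2.18 mV.

−2.18 mV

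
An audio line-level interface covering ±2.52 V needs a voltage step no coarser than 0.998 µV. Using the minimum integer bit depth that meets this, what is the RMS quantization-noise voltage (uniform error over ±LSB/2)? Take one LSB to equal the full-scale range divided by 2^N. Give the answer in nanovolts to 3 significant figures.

The full-scale span is 2.52 − (-2.52) = 5.04 V.
Required number of levels: 5.04/0.998 µV = 5.0501e6; smallest N with 2^N ≥ that is 23.
One LSB is 5.04 V / 8388608 = 0.60081 µV.
V_rms = LSB/√12 = 173 nV.

173 nV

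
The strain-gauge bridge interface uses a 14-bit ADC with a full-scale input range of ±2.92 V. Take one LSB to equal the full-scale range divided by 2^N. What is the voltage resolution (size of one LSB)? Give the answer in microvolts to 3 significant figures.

Span: 2.92 V − (-2.92 V) = 5.84 V.
Number of codes = 2^14 = 16384.
Step size = 5.84/16384 V = 356 µV.

356 µV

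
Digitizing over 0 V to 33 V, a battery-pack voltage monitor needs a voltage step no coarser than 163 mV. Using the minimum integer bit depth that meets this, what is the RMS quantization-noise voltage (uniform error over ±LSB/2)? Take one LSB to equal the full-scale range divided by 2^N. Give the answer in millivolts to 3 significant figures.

Full-scale range = 33 V.
33 V / 163 mV = 202.5. Since 2^7 = 128 and 2^8 = 256, N = 8.
LSB = 33 V ÷ 2^8 = 33/256 V = 128.91 mV.
RMS noise = LSB/√12 = 37.2 mV.

37.2 mV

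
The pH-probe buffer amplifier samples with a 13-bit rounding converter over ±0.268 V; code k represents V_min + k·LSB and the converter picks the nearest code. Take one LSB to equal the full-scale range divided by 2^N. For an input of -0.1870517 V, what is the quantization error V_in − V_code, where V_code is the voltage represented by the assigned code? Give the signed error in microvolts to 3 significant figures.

Range = 0.268 − (-0.268) = 0.536 V. LSB = 0.536 V / 2^13 ≈ 65.43 µV.
(V_in − V_min)/LSB = (-0.1870517 − (-0.268)) × 8192/0.536 = 1237.1800 → nearest code k = 1237.
Reconstructed level: -0.268 + 1237 × 0.536/8192 V = -0.1870634766 V.
e = -0.1870517 − (-0.1870634766) = +11.8 µV.

+11.8 µV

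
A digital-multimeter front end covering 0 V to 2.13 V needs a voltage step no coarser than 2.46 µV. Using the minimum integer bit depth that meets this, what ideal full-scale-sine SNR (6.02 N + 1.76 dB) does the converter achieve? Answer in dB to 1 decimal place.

Span = 2.13 V.
2.13 V / 2.46 µV = 865900. Since 2^19 = 524288 and 2^20 = 1048576, N = 20.
SNR = 6.02 × 20 + 1.76 = 122.16 dB.

122.2 dB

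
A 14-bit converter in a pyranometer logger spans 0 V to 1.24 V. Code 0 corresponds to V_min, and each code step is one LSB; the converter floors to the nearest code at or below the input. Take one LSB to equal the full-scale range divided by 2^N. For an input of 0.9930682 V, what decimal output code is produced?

13121

V_FS = 1.24 V. LSB = 1.24 V / 2^14 ≈ 75.68 µV.
(V_in − V_min) × 2^14/range = (0.9930682 − (0)) × 16384/1.24 = 13121.314.
Floor → code = 13121.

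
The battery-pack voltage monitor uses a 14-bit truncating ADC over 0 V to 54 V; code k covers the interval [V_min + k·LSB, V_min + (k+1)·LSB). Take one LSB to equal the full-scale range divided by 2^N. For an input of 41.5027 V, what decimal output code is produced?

Range is 54 V. LSB = 54 V / 2^14 ≈ 3.296 mV.
code = ⌊(V_in − V_min)/LSB⌋ = ⌊(V_in − V_min) × 2^14 / range⌋
     = ⌊(41.5027 − (0)) × 16384 / 54⌋ = ⌊41.5027 × 16384/54⌋
     = ⌊12592.227⌋ = 12592.

12592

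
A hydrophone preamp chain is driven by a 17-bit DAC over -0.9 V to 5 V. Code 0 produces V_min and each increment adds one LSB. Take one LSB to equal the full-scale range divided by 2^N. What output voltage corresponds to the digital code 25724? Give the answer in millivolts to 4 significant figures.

The full-scale span is 5 − (-0.9) = 5.9 V. LSB = 5.9 V / 2^17.
V_out = V_min + code × LSB = -0.9 V + 25724 × 5.9 V / 131072
      = -0.9 + 1.15793 = 0.257925 V.

257.9 mV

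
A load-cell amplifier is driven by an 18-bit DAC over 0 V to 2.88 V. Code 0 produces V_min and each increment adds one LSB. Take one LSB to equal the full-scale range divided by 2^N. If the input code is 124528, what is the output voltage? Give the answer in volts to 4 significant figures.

Span = 2.88 V. LSB = 2.88 V / 2^18.
Output = V_min + (124528/262144) × range = 0 + 0.475037 × 2.88 V
      = 0 V + 1.36811 V = 1.36811 V.

1.368 V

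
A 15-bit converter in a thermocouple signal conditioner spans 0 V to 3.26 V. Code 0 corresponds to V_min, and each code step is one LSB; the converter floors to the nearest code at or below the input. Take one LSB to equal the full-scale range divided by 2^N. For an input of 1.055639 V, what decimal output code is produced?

V_FS = 3.26 V. LSB = 3.26 V / 2^15 ≈ 99.49 µV.
V_in − V_min = 1.055639 − (0) = 1.055639 V.
Divide by LSB: 1.055639 × 32768/3.26 = 10610.7910.
Truncating gives code 10610.

10610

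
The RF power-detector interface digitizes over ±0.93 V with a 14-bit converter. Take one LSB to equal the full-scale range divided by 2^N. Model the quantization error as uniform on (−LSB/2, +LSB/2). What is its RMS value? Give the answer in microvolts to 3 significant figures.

The full-scale span is 0.93 − (-0.93) = 1.86 V.
One LSB is 1.86 V / 16384 = 113.53 µV.
RMS of a uniform error over width LSB is LSB/√12 = 32.8 µV.

32.8 µV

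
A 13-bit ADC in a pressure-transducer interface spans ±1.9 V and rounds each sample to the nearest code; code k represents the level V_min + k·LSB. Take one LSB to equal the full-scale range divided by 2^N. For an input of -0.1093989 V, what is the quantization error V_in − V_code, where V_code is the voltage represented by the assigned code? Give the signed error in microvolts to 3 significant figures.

+73.8 µV

The full-scale span is 1.9 − (-1.9) = 3.8 V. LSB = 3.8 V / 2^13 ≈ 463.9 µV.
(V_in − V_min)/LSB = (-0.1093989 − (-1.9)) × 8192/3.8 = 3860.1590 → nearest code k = 3860.
Reconstructed level: -1.9 + 3860 × 3.8/8192 V = -0.1094726563 V.
V_in − V_code = -0.1093989 − (-0.1094726563) = +73.8 µV.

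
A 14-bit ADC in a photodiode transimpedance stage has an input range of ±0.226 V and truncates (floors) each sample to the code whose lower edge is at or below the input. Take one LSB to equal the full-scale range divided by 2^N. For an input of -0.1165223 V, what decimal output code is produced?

3968

The full-scale span is 0.226 − (-0.226) = 0.452 V. LSB = 0.452 V / 2^14 ≈ 27.59 µV.
code = ⌊(V_in − V_min)/LSB⌋ = ⌊(V_in − V_min) × 2^14 / range⌋
     = ⌊(-0.1165223 − (-0.226)) × 16384 / 0.452⌋ = ⌊0.1094777 × 16384/0.452⌋
     = ⌊3968.324⌋ = 3968.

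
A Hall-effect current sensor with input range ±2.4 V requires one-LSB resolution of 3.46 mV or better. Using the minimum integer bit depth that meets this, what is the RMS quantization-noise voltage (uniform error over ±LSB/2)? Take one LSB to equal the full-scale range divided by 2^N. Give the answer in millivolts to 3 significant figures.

Full-scale range = 2.4 V − (-2.4 V) = 4.8 V.
Required number of levels: 4.8/3.46 mV = 1387.3; smallest N with 2^N ≥ that is 11.
LSB = 4.8 V ÷ 2^11 = 4.8/2048 V = 2.3438 mV.
RMS noise = LSB/√12 = 0.677 mV.

0.677 mV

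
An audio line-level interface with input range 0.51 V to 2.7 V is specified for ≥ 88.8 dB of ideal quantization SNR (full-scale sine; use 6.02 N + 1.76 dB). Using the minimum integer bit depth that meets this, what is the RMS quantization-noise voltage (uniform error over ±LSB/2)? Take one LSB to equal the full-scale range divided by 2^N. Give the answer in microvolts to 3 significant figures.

The full-scale span is 2.7 − (0.51) = 2.19 V.
6.02 N + 1.76 ≥ 88.8 gives N ≥ 14.458, so the minimum integer is 15.
LSB = 2.19 V ÷ 2^15 = 2.19/32768 V = 66.833 µV.
σ_q = LSB/√12 = 66.833 µV/3.4641 = 19.3 µV.

19.3 µV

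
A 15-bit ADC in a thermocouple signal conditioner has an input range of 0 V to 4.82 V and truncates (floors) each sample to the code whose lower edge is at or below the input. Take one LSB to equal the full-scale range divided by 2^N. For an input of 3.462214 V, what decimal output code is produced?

23537

Range is 4.82 V. LSB = 4.82 V / 2^15 ≈ 147.1 µV.
(V_in − V_min) × 2^15/range = (3.462214 − (0)) × 32768/4.82 = 23537.309.
Floor → code = 23537.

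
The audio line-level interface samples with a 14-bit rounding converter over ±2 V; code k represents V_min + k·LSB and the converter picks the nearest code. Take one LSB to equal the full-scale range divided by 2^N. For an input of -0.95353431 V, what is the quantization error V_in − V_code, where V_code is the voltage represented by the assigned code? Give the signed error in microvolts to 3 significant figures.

Full-scale range = 2 V − (-2 V) = 4 V. LSB = 4 V / 2^14 ≈ 244.1 µV.
(-0.95353431 − (-2)) / LSB = 1.04646569 × 16384/4 = 4286.3235. Nearest integer: k = 4286.
V_code = -2 + (4286/16384) × 4 = -0.95361328125 V.
V_in − V_code = -0.95353431 − (-0.95361328125) = +79.0 µV.

+79.0 µV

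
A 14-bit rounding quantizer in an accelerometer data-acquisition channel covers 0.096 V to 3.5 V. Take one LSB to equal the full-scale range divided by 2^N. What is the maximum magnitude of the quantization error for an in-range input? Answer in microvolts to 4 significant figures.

Range = 3.5 − (0.096) = 3.404 V.
Step size = 3.404/16384 V = 207.764 µV.
Worst-case error for round-to-nearest is half an LSB: 103.9 µV.

103.9 µV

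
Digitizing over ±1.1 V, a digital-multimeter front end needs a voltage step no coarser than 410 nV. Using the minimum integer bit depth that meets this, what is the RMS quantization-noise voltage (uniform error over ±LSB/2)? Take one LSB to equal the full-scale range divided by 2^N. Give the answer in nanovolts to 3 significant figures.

Span: 1.1 V − (-1.1 V) = 2.2 V.
2.2 V / 410 nV = 5.366e6. Since 2^22 = 4194304 and 2^23 = 8388608, N = 23.
LSB = 2.2 V / 2^23 = 262.26 nV.
σ_q = LSB/√12 = 262.26 nV/3.4641 = 75.7 nV.

75.7 nV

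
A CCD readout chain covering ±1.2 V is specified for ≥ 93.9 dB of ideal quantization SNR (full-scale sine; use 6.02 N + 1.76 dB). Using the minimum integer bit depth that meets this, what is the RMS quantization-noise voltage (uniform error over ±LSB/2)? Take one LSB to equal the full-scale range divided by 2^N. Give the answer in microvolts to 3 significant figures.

Range = 1.2 − (-1.2) = 2.4 V.
Required N = ⌈(93.9 − 1.76)/6.02⌉ = ⌈15.306⌉ = 16.
One LSB is 2.4 V / 65536 = 36.621 µV.
V_rms = LSB/√12 = 10.6 µV.

10.6 µV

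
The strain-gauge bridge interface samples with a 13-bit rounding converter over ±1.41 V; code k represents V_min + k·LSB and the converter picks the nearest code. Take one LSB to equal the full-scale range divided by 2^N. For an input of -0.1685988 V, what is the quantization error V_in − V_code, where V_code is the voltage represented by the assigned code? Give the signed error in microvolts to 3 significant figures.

Range = 1.41 − (-1.41) = 2.82 V. LSB = 2.82 V / 2^13 ≈ 344.2 µV.
(V_in − V_min)/LSB = (-0.1685988 − (-1.41)) × 8192/2.82 = 3606.2265 → nearest code k = 3606.
Reconstructed level: -1.41 + 3606 × 2.82/8192 V = -0.1686767578 V.
Error = V_in − V_code = -0.1685988 − (-0.1686767578) = +78.0 µV.

+78.0 µV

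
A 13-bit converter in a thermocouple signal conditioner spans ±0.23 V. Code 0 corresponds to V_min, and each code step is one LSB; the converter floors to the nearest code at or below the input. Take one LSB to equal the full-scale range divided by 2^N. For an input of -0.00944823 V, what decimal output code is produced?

Full-scale range = 0.23 V − (-0.23 V) = 0.46 V. LSB = 0.46 V / 2^13 ≈ 56.15 µV.
code = ⌊(V_in − V_min)/LSB⌋ = ⌊(V_in − V_min) × 2^13 / range⌋
     = ⌊(-0.00944823 − (-0.23)) × 8192 / 0.46⌋ = ⌊0.22055177 × 8192/0.46⌋
     = ⌊3927.739⌋ = 3927.

3927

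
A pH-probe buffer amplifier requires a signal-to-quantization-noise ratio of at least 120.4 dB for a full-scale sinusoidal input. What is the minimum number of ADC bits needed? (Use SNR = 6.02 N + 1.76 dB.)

Solving 6.02 N ≥ 120.4 − 1.76: N ≥ 19.708. Round up → N = 20.

20 bits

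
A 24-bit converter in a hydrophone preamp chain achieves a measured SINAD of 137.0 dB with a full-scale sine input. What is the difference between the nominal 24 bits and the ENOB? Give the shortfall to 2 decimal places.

N_eff = (137.0 − 1.76)/6.02 = 22.4651 bits.
Shortfall = 24 − 22.4651 = 1.5349 bits.

1.53 bits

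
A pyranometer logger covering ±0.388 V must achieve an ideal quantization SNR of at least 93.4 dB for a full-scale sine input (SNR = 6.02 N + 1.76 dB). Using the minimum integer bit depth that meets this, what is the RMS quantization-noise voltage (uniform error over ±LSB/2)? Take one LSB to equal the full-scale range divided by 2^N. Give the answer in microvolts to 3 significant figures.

3.42 µV

Span: 0.388 V − (-0.388 V) = 0.776 V.
Solving 6.02 N ≥ 93.4 − 1.76: N ≥ 15.223. Round up → N = 16.
LSB = 0.776 V / 2^16 = 11.841 µV.
V_rms = LSB/√12 = 3.42 µV.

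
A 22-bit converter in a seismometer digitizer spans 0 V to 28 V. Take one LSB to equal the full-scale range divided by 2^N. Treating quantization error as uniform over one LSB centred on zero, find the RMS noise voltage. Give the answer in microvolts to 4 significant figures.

Span = 28 V.
Step size = 28/4194304 V = 6.67572 µV.
RMS of a uniform error over width LSB is LSB/√12 = 1.927 µV.

1.927 µV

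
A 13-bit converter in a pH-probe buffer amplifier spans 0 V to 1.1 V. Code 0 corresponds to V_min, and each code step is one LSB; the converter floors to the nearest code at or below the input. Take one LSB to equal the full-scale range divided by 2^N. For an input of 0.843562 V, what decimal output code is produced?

Full-scale range = 1.1 V. LSB = 1.1 V / 2^13 ≈ 134.3 µV.
(V_in − V_min) × 2^13/range = (0.843562 − (0)) × 8192/1.1 = 6282.236.
Floor → code = 6282.

6282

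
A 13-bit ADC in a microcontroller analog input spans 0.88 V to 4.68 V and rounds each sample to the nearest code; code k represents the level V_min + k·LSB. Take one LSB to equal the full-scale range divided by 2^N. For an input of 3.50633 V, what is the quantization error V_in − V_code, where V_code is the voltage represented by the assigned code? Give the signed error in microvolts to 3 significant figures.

−86.0 µV

Range = 4.68 − (0.88) = 3.8 V. LSB = 3.8 V / 2^13 ≈ 463.9 µV.
Position in LSBs: (3.50633 − (0.88)) × 8192/3.8 = 5661.8146; rounding gives k = 5662.
V_code = V_min + k × range/2^13 = 0.88 + 5662 × 3.8/8192 = 3.506416016 V.
e = 3.50633 − (3.506416016) = −86.0 µV.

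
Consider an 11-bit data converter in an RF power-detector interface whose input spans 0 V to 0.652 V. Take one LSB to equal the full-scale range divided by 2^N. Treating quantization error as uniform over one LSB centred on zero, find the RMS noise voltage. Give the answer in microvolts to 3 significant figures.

91.9 µV

Full-scale range = 0.652 V.
Step size = 0.652/2048 V = 318.36 µV.
RMS of a uniform error over width LSB is LSB/√12 = 91.9 µV.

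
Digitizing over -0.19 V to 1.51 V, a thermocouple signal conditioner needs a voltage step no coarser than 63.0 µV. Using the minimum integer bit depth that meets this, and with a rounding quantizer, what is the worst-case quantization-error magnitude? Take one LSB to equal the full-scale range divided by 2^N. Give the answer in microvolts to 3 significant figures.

The full-scale span is 1.51 − (-0.19) = 1.7 V.
Need 2^N ≥ 1.7 V / 63.0 µV = 26980 → N_min = 15.
Step size = 1.7/32768 V = 51.880 µV.
|e|_max = LSB/2 = 25.9 µV.

25.9 µV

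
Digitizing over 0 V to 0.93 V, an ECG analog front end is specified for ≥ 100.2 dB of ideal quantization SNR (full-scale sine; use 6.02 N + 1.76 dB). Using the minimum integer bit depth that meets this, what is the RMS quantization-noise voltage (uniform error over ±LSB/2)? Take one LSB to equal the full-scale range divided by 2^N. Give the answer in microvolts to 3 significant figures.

Full-scale range = 0.93 V.
N ≥ (100.2 − 1.76)/6.02 = 16.352 → N_min = 17.
Step size = 0.93/131072 V = 7.0953 µV.
RMS noise = LSB/√12 = 2.05 µV.

2.05 µV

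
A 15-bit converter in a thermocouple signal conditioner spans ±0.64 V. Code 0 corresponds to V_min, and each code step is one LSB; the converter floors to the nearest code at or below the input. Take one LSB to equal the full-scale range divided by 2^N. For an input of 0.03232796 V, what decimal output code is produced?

Span: 0.64 V − (-0.64 V) = 1.28 V. LSB = 1.28 V / 2^15 ≈ 39.06 µV.
(V_in − V_min) × 2^15/range = (0.03232796 − (-0.64)) × 32768/1.28 = 17211.596.
Floor → code = 17211.

17211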